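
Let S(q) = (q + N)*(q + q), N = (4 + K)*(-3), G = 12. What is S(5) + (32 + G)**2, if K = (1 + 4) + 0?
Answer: 1716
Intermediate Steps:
K = 5 (K = 5 + 0 = 5)
N = -27 (N = (4 + 5)*(-3) = 9*(-3) = -27)
S(q) = 2*q*(-27 + q) (S(q) = (q - 27)*(q + q) = (-27 + q)*(2*q) = 2*q*(-27 + q))
S(5) + (32 + G)**2 = 2*5*(-27 + 5) + (32 + 12)**2 = 2*5*(-22) + 44**2 = -220 + 1936 = 1716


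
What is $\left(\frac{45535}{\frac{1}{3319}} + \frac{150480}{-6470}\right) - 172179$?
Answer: $\frac{97670125394}{647} \approx 1.5096 \cdot 10^{8}$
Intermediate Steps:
$\left(\frac{45535}{\frac{1}{3319}} + \frac{150480}{-6470}\right) - 172179 = \left(45535 \frac{1}{\frac{1}{3319}} + 150480 \left(- \frac{1}{6470}\right)\right) - 172179 = \left(45535 \cdot 3319 - \frac{15048}{647}\right) - 172179 = \left(151130665 - \frac{15048}{647}\right) - 172179 = \frac{97781525207}{647} - 172179 = \frac{97670125394}{647}$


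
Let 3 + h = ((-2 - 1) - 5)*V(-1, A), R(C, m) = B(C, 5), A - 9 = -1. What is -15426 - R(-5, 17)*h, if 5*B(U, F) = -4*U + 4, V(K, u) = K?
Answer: -15450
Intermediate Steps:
A = 8 (A = 9 - 1 = 8)
B(U, F) = 4/5 - 4*U/5 (B(U, F) = (-4*U + 4)/5 = (4 - 4*U)/5 = 4/5 - 4*U/5)
R(C, m) = 4/5 - 4*C/5
h = 5 (h = -3 + ((-2 - 1) - 5)*(-1) = -3 + (-3 - 5)*(-1) = -3 - 8*(-1) = -3 + 8 = 5)
-15426 - R(-5, 17)*h = -15426 - (4/5 - 4/5*(-5))*5 = -15426 - (4/5 + 4)*5 = -15426 - 24*5/5 = -15426 - 1*24 = -15426 - 24 = -15450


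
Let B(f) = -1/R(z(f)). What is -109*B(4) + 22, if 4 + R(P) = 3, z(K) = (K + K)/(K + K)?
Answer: -87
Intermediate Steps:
z(K) = 1 (z(K) = (2*K)/((2*K)) = (2*K)*(1/(2*K)) = 1)
R(P) = -1 (R(P) = -4 + 3 = -1)
B(f) = 1 (B(f) = -1/(-1) = -1*(-1) = 1)
-109*B(4) + 22 = -109*1 + 22 = -109 + 22 = -87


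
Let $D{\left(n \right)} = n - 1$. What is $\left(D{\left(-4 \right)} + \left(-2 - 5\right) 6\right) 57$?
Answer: $-2679$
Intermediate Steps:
$D{\left(n \right)} = -1 + n$
$\left(D{\left(-4 \right)} + \left(-2 - 5\right) 6\right) 57 = \left(\left(-1 - 4\right) + \left(-2 - 5\right) 6\right) 57 = \left(-5 - 42\right) 57 = \left(-47\right) 57 = -2679$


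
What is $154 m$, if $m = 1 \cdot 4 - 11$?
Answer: $-1078$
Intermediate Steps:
$m = -7$ ($m = 4 - 11 = -7$)
$154 m = 154 \left(-7\right) = -1078$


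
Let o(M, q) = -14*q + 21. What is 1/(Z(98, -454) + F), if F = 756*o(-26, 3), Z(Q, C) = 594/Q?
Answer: -49/777627 ≈ -6.3012e-5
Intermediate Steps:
o(M, q) = 21 - 14*q
F = -15876 (F = 756*(21 - 14*3) = 756*(21 - 42) = 756*(-21) = -15876)
1/(Z(98, -454) + F) = 1/(594/98 - 15876) = 1/(594*(1/98) - 15876) = 1/(297/49 - 15876) = 1/(-777627/49) = -49/777627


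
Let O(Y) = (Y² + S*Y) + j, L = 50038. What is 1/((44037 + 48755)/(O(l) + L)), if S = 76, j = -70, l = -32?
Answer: 6070/11599 ≈ 0.52332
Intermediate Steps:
O(Y) = -70 + Y² + 76*Y (O(Y) = (Y² + 76*Y) - 70 = -70 + Y² + 76*Y)
1/((44037 + 48755)/(O(l) + L)) = 1/((44037 + 48755)/((-70 + (-32)² + 76*(-32)) + 50038)) = 1/(92792/((-70 + 1024 - 2432) + 50038)) = 1/(92792/(-1478 + 50038)) = 1/(92792/48560) = 1/(92792*(1/48560)) = 1/(11599/6070) = 6070/11599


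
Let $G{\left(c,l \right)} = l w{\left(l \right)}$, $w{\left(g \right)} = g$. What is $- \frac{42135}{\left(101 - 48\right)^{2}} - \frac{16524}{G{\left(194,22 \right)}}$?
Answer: $- \frac{5946}{121} \approx -49.141$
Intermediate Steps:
$G{\left(c,l \right)} = l^{2}$ ($G{\left(c,l \right)} = l l = l^{2}$)
$- \frac{42135}{\left(101 - 48\right)^{2}} - \frac{16524}{G{\left(194,22 \right)}} = - \frac{42135}{\left(101 - 48\right)^{2}} - \frac{16524}{22^{2}} = - \frac{42135}{53^{2}} - \frac{16524}{484} = - \frac{42135}{2809} - \frac{4131}{121} = \left(-42135\right) \frac{1}{2809} - \frac{4131}{121} = -15 - \frac{4131}{121} = - \frac{5946}{121}$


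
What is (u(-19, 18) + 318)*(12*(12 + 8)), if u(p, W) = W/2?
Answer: 78480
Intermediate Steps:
u(p, W) = W/2 (u(p, W) = W*(½) = W/2)
(u(-19, 18) + 318)*(12*(12 + 8)) = ((½)*18 + 318)*(12*(12 + 8)) = (9 + 318)*(12*20) = 327*240 = 78480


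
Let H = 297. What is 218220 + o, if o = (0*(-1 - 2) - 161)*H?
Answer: 170403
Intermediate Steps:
o = -47817 (o = (0*(-1 - 2) - 161)*297 = (0*(-3) - 161)*297 = (0 - 161)*297 = -161*297 = -47817)
218220 + o = 218220 - 47817 = 170403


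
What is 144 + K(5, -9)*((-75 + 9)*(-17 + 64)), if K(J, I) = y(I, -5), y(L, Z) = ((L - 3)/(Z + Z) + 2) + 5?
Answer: -126462/5 ≈ -25292.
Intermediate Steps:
y(L, Z) = 7 + (-3 + L)/(2*Z) (y(L, Z) = ((-3 + L)/((2*Z)) + 2) + 5 = ((-3 + L)*(1/(2*Z)) + 2) + 5 = ((-3 + L)/(2*Z) + 2) + 5 = (2 + (-3 + L)/(2*Z)) + 5 = 7 + (-3 + L)/(2*Z))
K(J, I) = 73/10 - I/10 (K(J, I) = (1/2)*(-3 + I + 14*(-5))/(-5) = (1/2)*(-1/5)*(-3 + I - 70) = (1/2)*(-1/5)*(-73 + I) = 73/10 - I/10)
144 + K(5, -9)*((-75 + 9)*(-17 + 64)) = 144 + (73/10 - 1/10*(-9))*((-75 + 9)*(-17 + 64)) = 144 + (73/10 + 9/10)*(-66*47) = 144 + (41/5)*(-3102) = 144 - 127182/5 = -126462/5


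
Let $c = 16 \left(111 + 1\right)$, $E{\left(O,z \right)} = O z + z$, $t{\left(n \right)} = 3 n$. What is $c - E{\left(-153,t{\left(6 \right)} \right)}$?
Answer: $4528$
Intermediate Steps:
$E{\left(O,z \right)} = z + O z$
$c = 1792$ ($c = 16 \cdot 112 = 1792$)
$c - E{\left(-153,t{\left(6 \right)} \right)} = 1792 - 3 \cdot 6 \left(1 - 153\right) = 1792 - 18 \left(-152\right) = 1792 - -2736 = 1792 + 2736 = 4528$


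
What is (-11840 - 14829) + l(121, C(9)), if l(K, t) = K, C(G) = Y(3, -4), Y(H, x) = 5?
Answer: -26548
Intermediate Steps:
C(G) = 5
(-11840 - 14829) + l(121, C(9)) = (-11840 - 14829) + 121 = -26669 + 121 = -26548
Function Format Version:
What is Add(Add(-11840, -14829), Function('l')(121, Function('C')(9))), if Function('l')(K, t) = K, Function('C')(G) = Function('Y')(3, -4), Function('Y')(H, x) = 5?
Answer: -26548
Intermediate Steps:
Function('C')(G) = 5
Add(Add(-11840, -14829), Function('l')(121, Function('C')(9))) = Add(Add(-11840, -14829), 121) = Add(-26669, 121) = -26548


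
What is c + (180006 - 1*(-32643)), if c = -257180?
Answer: -44531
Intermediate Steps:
c + (180006 - 1*(-32643)) = -257180 + (180006 - 1*(-32643)) = -257180 + (180006 + 32643) = -257180 + 212649 = -44531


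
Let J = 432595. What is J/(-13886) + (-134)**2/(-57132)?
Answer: -6241088639/198333738 ≈ -31.468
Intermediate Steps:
J/(-13886) + (-134)**2/(-57132) = 432595/(-13886) + (-134)**2/(-57132) = 432595*(-1/13886) + 17956*(-1/57132) = -432595/13886 - 4489/14283 = -6241088639/198333738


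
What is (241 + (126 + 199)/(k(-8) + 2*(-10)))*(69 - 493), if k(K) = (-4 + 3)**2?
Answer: -1803696/19 ≈ -94931.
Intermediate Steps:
k(K) = 1 (k(K) = (-1)**2 = 1)
(241 + (126 + 199)/(k(-8) + 2*(-10)))*(69 - 493) = (241 + (126 + 199)/(1 + 2*(-10)))*(69 - 493) = (241 + 325/(1 - 20))*(-424) = (241 + 325/(-19))*(-424) = (241 + 325*(-1/19))*(-424) = (241 - 325/19)*(-424) = (4254/19)*(-424) = -1803696/19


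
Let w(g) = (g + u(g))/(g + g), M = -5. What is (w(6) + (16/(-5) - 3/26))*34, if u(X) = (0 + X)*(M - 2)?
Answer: -13957/65 ≈ -214.72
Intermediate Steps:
u(X) = -7*X (u(X) = (0 + X)*(-5 - 2) = X*(-7) = -7*X)
w(g) = -3 (w(g) = (g - 7*g)/(g + g) = (-6*g)/((2*g)) = (-6*g)*(1/(2*g)) = -3)
(w(6) + (16/(-5) - 3/26))*34 = (-3 + (16/(-5) - 3/26))*34 = (-3 + (16*(-1/5) - 3*1/26))*34 = (-3 + (-16/5 - 3/26))*34 = (-3 - 431/130)*34 = -821/130*34 = -13957/65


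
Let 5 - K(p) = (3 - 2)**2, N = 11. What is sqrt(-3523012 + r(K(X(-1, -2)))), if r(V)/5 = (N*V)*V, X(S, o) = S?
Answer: 6*I*sqrt(97837) ≈ 1876.7*I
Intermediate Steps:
K(p) = 4 (K(p) = 5 - (3 - 2)**2 = 5 - 1*1**2 = 5 - 1*1 = 5 - 1 = 4)
r(V) = 55*V**2 (r(V) = 5*((11*V)*V) = 5*(11*V**2) = 55*V**2)
sqrt(-3523012 + r(K(X(-1, -2)))) = sqrt(-3523012 + 55*4**2) = sqrt(-3523012 + 55*16) = sqrt(-3523012 + 880) = sqrt(-3522132) = 6*I*sqrt(97837)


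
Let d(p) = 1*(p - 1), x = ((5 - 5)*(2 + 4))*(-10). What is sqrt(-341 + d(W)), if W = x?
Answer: 3*I*sqrt(38) ≈ 18.493*I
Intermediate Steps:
x = 0 (x = (0*6)*(-10) = 0*(-10) = 0)
W = 0
d(p) = -1 + p (d(p) = 1*(-1 + p) = -1 + p)
sqrt(-341 + d(W)) = sqrt(-341 + (-1 + 0)) = sqrt(-341 - 1) = sqrt(-342) = 3*I*sqrt(38)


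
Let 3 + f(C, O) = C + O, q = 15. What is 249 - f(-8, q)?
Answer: 245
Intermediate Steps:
f(C, O) = -3 + C + O (f(C, O) = -3 + (C + O) = -3 + C + O)
249 - f(-8, q) = 249 - (-3 - 8 + 15) = 249 - 1*4 = 249 - 4 = 245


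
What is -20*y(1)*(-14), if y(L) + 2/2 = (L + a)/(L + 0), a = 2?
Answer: 560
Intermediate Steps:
y(L) = -1 + (2 + L)/L (y(L) = -1 + (L + 2)/(L + 0) = -1 + (2 + L)/L)
-20*y(1)*(-14) = -40/1*(-14) = -40*(-14) = 560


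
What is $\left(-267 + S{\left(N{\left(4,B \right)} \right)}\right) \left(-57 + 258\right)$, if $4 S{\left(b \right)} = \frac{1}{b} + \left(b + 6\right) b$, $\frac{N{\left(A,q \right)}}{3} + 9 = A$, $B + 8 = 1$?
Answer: $- \frac{234433}{5} \approx -46887.0$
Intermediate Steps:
$B = -7$ ($B = -8 + 1 = -7$)
$N{\left(A,q \right)} = -27 + 3 A$
$S{\left(b \right)} = \frac{1}{4 b} + \frac{b \left(6 + b\right)}{4}$ ($S{\left(b \right)} = \frac{\frac{1}{b} + \left(b + 6\right) b}{4} = \frac{\frac{1}{b} + \left(6 + b\right) b}{4} = \frac{\frac{1}{b} + b \left(6 + b\right)}{4} = \frac{1}{4 b} + \frac{b \left(6 + b\right)}{4}$)
$\left(-267 + S{\left(N{\left(4,B \right)} \right)}\right) \left(-57 + 258\right) = \left(-267 + \frac{1 + \left(-27 + 3 \cdot 4\right)^{2} \left(6 + \left(-27 + 3 \cdot 4\right)\right)}{4 \left(-27 + 3 \cdot 4\right)}\right) \left(-57 + 258\right) = \left(-267 + \frac{1 + \left(-27 + 12\right)^{2} \left(6 + \left(-27 + 12\right)\right)}{4 \left(-27 + 12\right)}\right) 201 = \left(-267 + \frac{1 + \left(-15\right)^{2} \left(6 - 15\right)}{4 \left(-15\right)}\right) 201 = \left(-267 + \frac{1}{4} \left(- \frac{1}{15}\right) \left(1 + 225 \left(-9\right)\right)\right) 201 = \left(-267 + \frac{1}{4} \left(- \frac{1}{15}\right) \left(1 - 2025\right)\right) 201 = \left(-267 + \frac{1}{4} \left(- \frac{1}{15}\right) \left(-2024\right)\right) 201 = \left(-267 + \frac{506}{15}\right) 201 = \left(- \frac{3499}{15}\right) 201 = - \frac{234433}{5}$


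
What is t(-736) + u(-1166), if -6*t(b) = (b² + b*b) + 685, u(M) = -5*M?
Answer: -349699/2 ≈ -1.7485e+5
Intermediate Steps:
t(b) = -685/6 - b²/3 (t(b) = -((b² + b*b) + 685)/6 = -((b² + b²) + 685)/6 = -(2*b² + 685)/6 = -(685 + 2*b²)/6 = -685/6 - b²/3)
t(-736) + u(-1166) = (-685/6 - ⅓*(-736)²) - 5*(-1166) = (-685/6 - ⅓*541696) + 5830 = (-685/6 - 541696/3) + 5830 = -361359/2 + 5830 = -349699/2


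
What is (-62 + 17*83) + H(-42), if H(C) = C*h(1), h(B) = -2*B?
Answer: 1433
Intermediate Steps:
H(C) = -2*C (H(C) = C*(-2*1) = C*(-2) = -2*C)
(-62 + 17*83) + H(-42) = (-62 + 17*83) - 2*(-42) = (-62 + 1411) + 84 = 1349 + 84 = 1433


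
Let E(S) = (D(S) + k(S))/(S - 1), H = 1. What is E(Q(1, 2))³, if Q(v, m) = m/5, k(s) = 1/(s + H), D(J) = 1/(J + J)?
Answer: -20796875/592704 ≈ -35.088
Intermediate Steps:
D(J) = 1/(2*J)
k(s) = 1/(1 + s) (k(s) = 1/(s + 1) = 1/(1 + s))
Q(v, m) = m/5 (Q(v, m) = m*(⅕) = m/5)
E(S) = (1/(1 + S) + 1/(2*S))/(-1 + S) (E(S) = (1/(2*S) + 1/(1 + S))/(S - 1) = (1/(1 + S) + 1/(2*S))/(-1 + S))
E(Q(1, 2))³ = ((1 + 3*((⅕)*2))/(2*(((⅕)*2))*(-1 + ((⅕)*2)²)))³ = ((1 + 3*(⅖))/(2*(⅖)*(-1 + (⅖)²)))³ = ((½)*(5/2)*(1 + 6/5)/(-1 + 4/25))³ = ((½)*(5/2)*(11/5)/(-21/25))³ = ((½)*(5/2)*(-25/21)*(11/5))³ = (-275/84)³ = -20796875/592704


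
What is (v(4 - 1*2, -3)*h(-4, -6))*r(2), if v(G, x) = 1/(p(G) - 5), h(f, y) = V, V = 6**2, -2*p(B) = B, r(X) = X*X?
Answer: -24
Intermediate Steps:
r(X) = X**2
p(B) = -B/2
V = 36
h(f, y) = 36
v(G, x) = 1/(-5 - G/2) (v(G, x) = 1/(-G/2 - 5) = 1/(-5 - G/2))
(v(4 - 1*2, -3)*h(-4, -6))*r(2) = (-2/(10 + (4 - 1*2))*36)*2**2 = (-2/(10 + (4 - 2))*36)*4 = (-2/(10 + 2)*36)*4 = (-2/12*36)*4 = (-2*1/12*36)*4 = -1/6*36*4 = -6*4 = -24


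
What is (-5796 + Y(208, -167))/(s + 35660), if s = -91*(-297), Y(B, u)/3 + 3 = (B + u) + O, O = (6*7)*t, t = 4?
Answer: -5178/62687 ≈ -0.082601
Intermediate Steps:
O = 168 (O = (6*7)*4 = 42*4 = 168)
Y(B, u) = 495 + 3*B + 3*u (Y(B, u) = -9 + 3*((B + u) + 168) = -9 + 3*(168 + B + u) = -9 + (504 + 3*B + 3*u) = 495 + 3*B + 3*u)
s = 27027
(-5796 + Y(208, -167))/(s + 35660) = (-5796 + (495 + 3*208 + 3*(-167)))/(27027 + 35660) = (-5796 + (495 + 624 - 501))/62687 = (-5796 + 618)*(1/62687) = -5178*1/62687 = -5178/62687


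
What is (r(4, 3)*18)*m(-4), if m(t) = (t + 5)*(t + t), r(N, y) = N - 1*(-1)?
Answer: -720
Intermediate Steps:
r(N, y) = 1 + N (r(N, y) = N + 1 = 1 + N)
m(t) = 2*t*(5 + t) (m(t) = (5 + t)*(2*t) = 2*t*(5 + t))
(r(4, 3)*18)*m(-4) = ((1 + 4)*18)*(2*(-4)*(5 - 4)) = (5*18)*(2*(-4)*1) = 90*(-8) = -720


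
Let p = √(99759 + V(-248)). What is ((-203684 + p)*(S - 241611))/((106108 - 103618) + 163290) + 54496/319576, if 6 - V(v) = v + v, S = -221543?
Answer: 942120909647138/1655603415 - 231577*√100261/82890 ≈ 5.6817e+5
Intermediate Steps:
V(v) = 6 - 2*v (V(v) = 6 - (v + v) = 6 - 2*v)
p = √100261 (p = √(99759 + (6 - 2*(-248))) = √(99759 + (6 + 496)) = √(99759 + 502) = √100261 ≈ 316.64)
((-203684 + p)*(S - 241611))/((106108 - 103618) + 163290) + 54496/319576 = ((-203684 + √100261)*(-221543 - 241611))/((106108 - 103618) + 163290) + 54496/319576 = ((-203684 + √100261)*(-463154))/(2490 + 163290) + 54496*(1/319576) = (94337059336 - 463154*√100261)/165780 + 6812/39947 = (94337059336 - 463154*√100261)*(1/165780) + 6812/39947 = (23584264834/41445 - 231577*√100261/82890) + 6812/39947 = 942120909647138/1655603415 - 231577*√100261/82890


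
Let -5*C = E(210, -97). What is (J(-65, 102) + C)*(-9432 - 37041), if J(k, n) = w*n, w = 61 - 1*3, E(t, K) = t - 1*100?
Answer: -273911862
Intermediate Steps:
E(t, K) = -100 + t (E(t, K) = t - 100 = -100 + t)
w = 58 (w = 61 - 3 = 58)
C = -22 (C = -(-100 + 210)/5 = -1/5*110 = -22)
J(k, n) = 58*n
(J(-65, 102) + C)*(-9432 - 37041) = (58*102 - 22)*(-9432 - 37041) = (5916 - 22)*(-46473) = 5894*(-46473) = -273911862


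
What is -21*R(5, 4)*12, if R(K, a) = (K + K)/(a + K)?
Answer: -280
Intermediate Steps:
R(K, a) = 2*K/(K + a) (R(K, a) = (2*K)/(K + a) = 2*K/(K + a))
-21*R(5, 4)*12 = -21*2*5/(5 + 4)*12 = -21*2*5/9*12 = -21*2*5*(⅑)*12 = -21*10/9*12 = -7*10/3*12 = -70/3*12 = -280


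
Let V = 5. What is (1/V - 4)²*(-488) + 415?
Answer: -165793/25 ≈ -6631.7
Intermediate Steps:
(1/V - 4)²*(-488) + 415 = (1/5 - 4)²*(-488) + 415 = (1*(⅕) - 4)²*(-488) + 415 = (⅕ - 4)²*(-488) + 415 = (-19/5)²*(-488) + 415 = (361/25)*(-488) + 415 = -176168/25 + 415 = -165793/25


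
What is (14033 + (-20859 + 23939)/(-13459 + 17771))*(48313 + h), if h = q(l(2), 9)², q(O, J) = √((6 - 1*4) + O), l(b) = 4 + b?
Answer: 678123108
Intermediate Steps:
q(O, J) = √(2 + O) (q(O, J) = √((6 - 4) + O) = √(2 + O))
h = 8 (h = (√(2 + (4 + 2)))² = (√(2 + 6))² = (√8)² = (2*√2)² = 8)
(14033 + (-20859 + 23939)/(-13459 + 17771))*(48313 + h) = (14033 + (-20859 + 23939)/(-13459 + 17771))*(48313 + 8) = (14033 + 3080/4312)*48321 = (14033 + 3080*(1/4312))*48321 = (14033 + 5/7)*48321 = (98236/7)*48321 = 678123108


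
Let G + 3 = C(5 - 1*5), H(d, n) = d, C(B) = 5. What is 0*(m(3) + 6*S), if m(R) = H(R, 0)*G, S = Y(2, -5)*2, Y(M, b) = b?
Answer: 0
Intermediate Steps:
G = 2 (G = -3 + 5 = 2)
S = -10 (S = -5*2 = -10)
m(R) = 2*R (m(R) = R*2 = 2*R)
0*(m(3) + 6*S) = 0*(2*3 + 6*(-10)) = 0*(6 - 60) = 0*(-54) = 0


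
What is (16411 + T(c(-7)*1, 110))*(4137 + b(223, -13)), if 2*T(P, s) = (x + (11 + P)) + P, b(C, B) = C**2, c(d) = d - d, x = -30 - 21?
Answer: 882917606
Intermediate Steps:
x = -51
c(d) = 0
T(P, s) = -20 + P (T(P, s) = ((-51 + (11 + P)) + P)/2 = ((-40 + P) + P)/2 = (-40 + 2*P)/2 = -20 + P)
(16411 + T(c(-7)*1, 110))*(4137 + b(223, -13)) = (16411 + (-20 + 0*1))*(4137 + 223**2) = (16411 + (-20 + 0))*(4137 + 49729) = (16411 - 20)*53866 = 16391*53866 = 882917606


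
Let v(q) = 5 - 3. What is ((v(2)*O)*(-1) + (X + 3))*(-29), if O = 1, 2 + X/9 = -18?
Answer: 5191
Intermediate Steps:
v(q) = 2
X = -180 (X = -18 + 9*(-18) = -18 - 162 = -180)
((v(2)*O)*(-1) + (X + 3))*(-29) = ((2*1)*(-1) + (-180 + 3))*(-29) = (2*(-1) - 177)*(-29) = (-2 - 177)*(-29) = -179*(-29) = 5191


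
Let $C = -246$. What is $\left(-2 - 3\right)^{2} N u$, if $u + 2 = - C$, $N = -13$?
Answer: $-79300$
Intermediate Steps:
$u = 244$ ($u = -2 - -246 = -2 + 246 = 244$)
$\left(-2 - 3\right)^{2} N u = \left(-2 - 3\right)^{2} \left(-13\right) 244 = \left(-5\right)^{2} \left(-13\right) 244 = 25 \left(-13\right) 244 = \left(-325\right) 244 = -79300$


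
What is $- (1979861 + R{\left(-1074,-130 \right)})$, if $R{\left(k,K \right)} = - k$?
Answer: $-1980935$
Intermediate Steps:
$- (1979861 + R{\left(-1074,-130 \right)}) = - (1979861 - -1074) = - (1979861 + 1074) = \left(-1\right) 1980935 = -1980935$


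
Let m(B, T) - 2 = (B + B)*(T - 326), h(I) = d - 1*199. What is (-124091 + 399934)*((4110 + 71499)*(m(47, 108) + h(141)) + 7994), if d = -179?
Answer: -435225255870974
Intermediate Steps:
h(I) = -378 (h(I) = -179 - 1*199 = -179 - 199 = -378)
m(B, T) = 2 + 2*B*(-326 + T) (m(B, T) = 2 + (B + B)*(T - 326) = 2 + (2*B)*(-326 + T) = 2 + 2*B*(-326 + T))
(-124091 + 399934)*((4110 + 71499)*(m(47, 108) + h(141)) + 7994) = (-124091 + 399934)*((4110 + 71499)*((2 - 652*47 + 2*47*108) - 378) + 7994) = 275843*(75609*((2 - 30644 + 10152) - 378) + 7994) = 275843*(75609*(-20490 - 378) + 7994) = 275843*(75609*(-20868) + 7994) = 275843*(-1577808612 + 7994) = 275843*(-1577800618) = -435225255870974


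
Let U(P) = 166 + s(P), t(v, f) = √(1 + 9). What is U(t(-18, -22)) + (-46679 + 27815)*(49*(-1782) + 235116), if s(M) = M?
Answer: -2788061306 + √10 ≈ -2.7881e+9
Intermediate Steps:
t(v, f) = √10
U(P) = 166 + P
U(t(-18, -22)) + (-46679 + 27815)*(49*(-1782) + 235116) = (166 + √10) + (-46679 + 27815)*(49*(-1782) + 235116) = (166 + √10) - 18864*(-87318 + 235116) = (166 + √10) - 18864*147798 = (166 + √10) - 2788061472 = -2788061306 + √10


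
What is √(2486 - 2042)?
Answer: 2*√111 ≈ 21.071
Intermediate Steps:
√(2486 - 2042) = √444 = 2*√111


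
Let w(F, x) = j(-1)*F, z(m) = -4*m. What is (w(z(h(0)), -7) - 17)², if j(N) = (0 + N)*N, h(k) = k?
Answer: 289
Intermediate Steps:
j(N) = N² (j(N) = N*N = N²)
w(F, x) = F (w(F, x) = (-1)²*F = 1*F = F)
(w(z(h(0)), -7) - 17)² = (-4*0 - 17)² = (0 - 17)² = (-17)² = 289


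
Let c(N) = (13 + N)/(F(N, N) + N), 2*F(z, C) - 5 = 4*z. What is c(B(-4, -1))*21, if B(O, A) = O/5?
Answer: 2562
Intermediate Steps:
F(z, C) = 5/2 + 2*z (F(z, C) = 5/2 + (4*z)/2 = 5/2 + 2*z)
B(O, A) = O/5 (B(O, A) = O*(1/5) = O/5)
c(N) = (13 + N)/(5/2 + 3*N) (c(N) = (13 + N)/((5/2 + 2*N) + N) = (13 + N)/(5/2 + 3*N))
c(B(-4, -1))*21 = (2*(13 + (1/5)*(-4))/(5 + 6*((1/5)*(-4))))*21 = (2*(13 - 4/5)/(5 + 6*(-4/5)))*21 = (2*(61/5)/(5 - 24/5))*21 = (2*(61/5)/(1/5))*21 = (2*5*(61/5))*21 = 122*21 = 2562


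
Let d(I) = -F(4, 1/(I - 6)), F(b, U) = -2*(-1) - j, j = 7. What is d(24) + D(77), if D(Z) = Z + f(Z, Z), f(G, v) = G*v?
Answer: 6011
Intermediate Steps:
D(Z) = Z + Z² (D(Z) = Z + Z*Z = Z + Z²)
F(b, U) = -5 (F(b, U) = -2*(-1) - 1*7 = 2 - 7 = -5)
d(I) = 5 (d(I) = -1*(-5) = 5)
d(24) + D(77) = 5 + 77*(1 + 77) = 5 + 77*78 = 5 + 6006 = 6011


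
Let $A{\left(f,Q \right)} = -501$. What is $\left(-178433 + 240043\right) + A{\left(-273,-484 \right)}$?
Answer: $61109$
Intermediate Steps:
$\left(-178433 + 240043\right) + A{\left(-273,-484 \right)} = \left(-178433 + 240043\right) - 501 = 61610 - 501 = 61109$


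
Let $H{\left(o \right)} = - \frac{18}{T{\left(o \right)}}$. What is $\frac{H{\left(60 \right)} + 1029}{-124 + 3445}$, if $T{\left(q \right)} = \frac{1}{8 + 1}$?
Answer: $\frac{289}{1107} \approx 0.26107$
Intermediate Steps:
$T{\left(q \right)} = \frac{1}{9}$
$H{\left(o \right)} = -162$ ($H{\left(o \right)} = - 18 \frac{1}{\frac{1}{9}} = \left(-18\right) 9 = -162$)
$\frac{H{\left(60 \right)} + 1029}{-124 + 3445} = \frac{-162 + 1029}{-124 + 3445} = \frac{867}{3321} = 867 \cdot \frac{1}{3321} = \frac{289}{1107}$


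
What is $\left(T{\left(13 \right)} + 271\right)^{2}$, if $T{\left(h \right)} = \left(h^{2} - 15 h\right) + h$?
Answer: $66564$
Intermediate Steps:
$T{\left(h \right)} = h^{2} - 14 h$
$\left(T{\left(13 \right)} + 271\right)^{2} = \left(13 \left(-14 + 13\right) + 271\right)^{2} = \left(13 \left(-1\right) + 271\right)^{2} = \left(-13 + 271\right)^{2} = 258^{2} = 66564$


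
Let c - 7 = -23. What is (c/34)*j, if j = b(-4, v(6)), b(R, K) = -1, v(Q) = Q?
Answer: 8/17 ≈ 0.47059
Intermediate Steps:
c = -16 (c = 7 - 23 = -16)
j = -1
(c/34)*j = (-16/34)*(-1) = ((1/34)*(-16))*(-1) = -8/17*(-1) = 8/17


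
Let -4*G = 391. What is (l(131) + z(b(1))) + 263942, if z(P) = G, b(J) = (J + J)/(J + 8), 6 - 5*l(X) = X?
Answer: 1055277/4 ≈ 2.6382e+5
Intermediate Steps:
l(X) = 6/5 - X/5
b(J) = 2*J/(8 + J) (b(J) = (2*J)/(8 + J) = 2*J/(8 + J))
G = -391/4 (G = -¼*391 = -391/4 ≈ -97.750)
z(P) = -391/4
(l(131) + z(b(1))) + 263942 = ((6/5 - ⅕*131) - 391/4) + 263942 = ((6/5 - 131/5) - 391/4) + 263942 = (-25 - 391/4) + 263942 = -491/4 + 263942 = 1055277/4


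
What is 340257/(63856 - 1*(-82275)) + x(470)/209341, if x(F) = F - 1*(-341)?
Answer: 2460284582/1054869299 ≈ 2.3323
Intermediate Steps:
x(F) = 341 + F (x(F) = F + 341 = 341 + F)
340257/(63856 - 1*(-82275)) + x(470)/209341 = 340257/(63856 - 1*(-82275)) + (341 + 470)/209341 = 340257/(63856 + 82275) + 811*(1/209341) = 340257/146131 + 811/209341 = 340257*(1/146131) + 811/209341 = 11733/5039 + 811/209341 = 2460284582/1054869299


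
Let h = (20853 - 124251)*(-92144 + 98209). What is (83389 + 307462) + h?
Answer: -626718019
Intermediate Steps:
h = -627108870 (h = -103398*6065 = -627108870)
(83389 + 307462) + h = (83389 + 307462) - 627108870 = 390851 - 627108870 = -626718019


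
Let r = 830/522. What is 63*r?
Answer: 2905/29 ≈ 100.17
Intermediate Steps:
r = 415/261 (r = 830*(1/522) = 415/261 ≈ 1.5900)
63*r = 63*(415/261) = 2905/29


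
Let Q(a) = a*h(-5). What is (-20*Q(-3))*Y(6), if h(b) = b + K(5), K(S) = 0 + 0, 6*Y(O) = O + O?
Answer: -600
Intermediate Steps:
Y(O) = O/3 (Y(O) = (O + O)/6 = (2*O)/6 = O/3)
K(S) = 0
h(b) = b (h(b) = b + 0 = b)
Q(a) = -5*a (Q(a) = a*(-5) = -5*a)
(-20*Q(-3))*Y(6) = (-(-100)*(-3))*((1/3)*6) = -20*15*2 = -300*2 = -600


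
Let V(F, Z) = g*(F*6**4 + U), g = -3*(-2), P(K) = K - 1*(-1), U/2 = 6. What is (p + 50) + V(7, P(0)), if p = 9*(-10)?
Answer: 54464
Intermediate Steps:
U = 12 (U = 2*6 = 12)
P(K) = 1 + K (P(K) = K + 1 = 1 + K)
g = 6
p = -90
V(F, Z) = 72 + 7776*F (V(F, Z) = 6*(F*6**4 + 12) = 6*(F*1296 + 12) = 6*(1296*F + 12) = 6*(12 + 1296*F) = 72 + 7776*F)
(p + 50) + V(7, P(0)) = (-90 + 50) + (72 + 7776*7) = -40 + (72 + 54432) = -40 + 54504 = 54464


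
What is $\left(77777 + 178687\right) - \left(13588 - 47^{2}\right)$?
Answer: $245085$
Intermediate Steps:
$\left(77777 + 178687\right) - \left(13588 - 47^{2}\right) = 256464 + \left(-13588 + 2209\right) = 256464 - 11379 = 245085$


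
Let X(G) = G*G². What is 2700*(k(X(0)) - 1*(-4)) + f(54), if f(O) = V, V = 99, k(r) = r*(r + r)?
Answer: 10899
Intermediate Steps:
X(G) = G³
k(r) = 2*r² (k(r) = r*(2*r) = 2*r²)
f(O) = 99
2700*(k(X(0)) - 1*(-4)) + f(54) = 2700*(2*(0³)² - 1*(-4)) + 99 = 2700*(2*0² + 4) + 99 = 2700*(2*0 + 4) + 99 = 2700*(0 + 4) + 99 = 2700*4 + 99 = 10800 + 99 = 10899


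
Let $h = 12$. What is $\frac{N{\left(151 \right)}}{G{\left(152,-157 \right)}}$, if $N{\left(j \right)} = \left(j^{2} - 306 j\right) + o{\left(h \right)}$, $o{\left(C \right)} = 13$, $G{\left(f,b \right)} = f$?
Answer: $- \frac{2924}{19} \approx -153.89$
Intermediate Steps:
$N{\left(j \right)} = 13 + j^{2} - 306 j$ ($N{\left(j \right)} = \left(j^{2} - 306 j\right) + 13 = 13 + j^{2} - 306 j$)
$\frac{N{\left(151 \right)}}{G{\left(152,-157 \right)}} = \frac{13 + 151^{2} - 46206}{152} = \left(13 + 22801 - 46206\right) \frac{1}{152} = \left(-23392\right) \frac{1}{152} = - \frac{2924}{19}$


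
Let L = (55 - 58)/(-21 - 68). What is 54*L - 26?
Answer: -2152/89 ≈ -24.180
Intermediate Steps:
L = 3/89 (L = -3/(-89) = -3*(-1/89) = 3/89 ≈ 0.033708)
54*L - 26 = 54*(3/89) - 26 = 162/89 - 26 = -2152/89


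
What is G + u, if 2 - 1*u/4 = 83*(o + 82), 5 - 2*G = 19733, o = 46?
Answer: -52352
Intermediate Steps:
G = -9864 (G = 5/2 - ½*19733 = 5/2 - 19733/2 = -9864)
u = -42488 (u = 8 - 332*(46 + 82) = 8 - 332*128 = 8 - 4*10624 = 8 - 42496 = -42488)
G + u = -9864 - 42488 = -52352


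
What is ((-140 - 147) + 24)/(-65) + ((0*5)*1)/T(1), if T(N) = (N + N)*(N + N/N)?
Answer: 263/65 ≈ 4.0462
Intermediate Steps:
T(N) = 2*N*(1 + N) (T(N) = (2*N)*(N + 1) = (2*N)*(1 + N) = 2*N*(1 + N))
((-140 - 147) + 24)/(-65) + ((0*5)*1)/T(1) = ((-140 - 147) + 24)/(-65) + ((0*5)*1)/((2*1*(1 + 1))) = (-287 + 24)*(-1/65) + (0*1)/((2*1*2)) = -263*(-1/65) + 0/4 = 263/65 + 0*(¼) = 263/65 + 0 = 263/65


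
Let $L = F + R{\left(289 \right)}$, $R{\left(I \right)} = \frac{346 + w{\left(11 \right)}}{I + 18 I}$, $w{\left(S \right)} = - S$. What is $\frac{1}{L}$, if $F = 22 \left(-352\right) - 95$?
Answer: $- \frac{5491}{43043614} \approx -0.00012757$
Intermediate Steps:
$F = -7839$ ($F = -7744 - 95 = -7839$)
$R{\left(I \right)} = \frac{335}{19 I}$ ($R{\left(I \right)} = \frac{346 - 11}{I + 18 I} = \frac{346 - 11}{19 I} = 335 \frac{1}{19 I} = \frac{335}{19 I}$)
$L = - \frac{43043614}{5491}$ ($L = -7839 + \frac{335}{19 \cdot 289} = -7839 + \frac{335}{19} \cdot \frac{1}{289} = -7839 + \frac{335}{5491} = - \frac{43043614}{5491} \approx -7838.9$)
$\frac{1}{L} = \frac{1}{- \frac{43043614}{5491}} = - \frac{5491}{43043614}$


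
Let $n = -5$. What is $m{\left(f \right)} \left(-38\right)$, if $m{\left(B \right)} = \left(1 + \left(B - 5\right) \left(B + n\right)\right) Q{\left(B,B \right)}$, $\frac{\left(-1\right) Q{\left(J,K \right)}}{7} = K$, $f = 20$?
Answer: $1202320$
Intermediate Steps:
$Q{\left(J,K \right)} = - 7 K$
$m{\left(B \right)} = - 7 B \left(1 + \left(-5 + B\right)^{2}\right)$ ($m{\left(B \right)} = \left(1 + \left(B - 5\right) \left(B - 5\right)\right) \left(- 7 B\right) = \left(1 + \left(-5 + B\right) \left(-5 + B\right)\right) \left(- 7 B\right) = \left(1 + \left(-5 + B\right)^{2}\right) \left(- 7 B\right) = - 7 B \left(1 + \left(-5 + B\right)^{2}\right)$)
$m{\left(f \right)} \left(-38\right) = 7 \cdot 20 \left(-26 - 20^{2} + 10 \cdot 20\right) \left(-38\right) = 7 \cdot 20 \left(-26 - 400 + 200\right) \left(-38\right) = 7 \cdot 20 \left(-226\right) \left(-38\right) = \left(-31640\right) \left(-38\right) = 1202320$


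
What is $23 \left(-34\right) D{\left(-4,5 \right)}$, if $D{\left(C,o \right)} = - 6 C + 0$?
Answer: $-18768$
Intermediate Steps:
$D{\left(C,o \right)} = - 6 C$
$23 \left(-34\right) D{\left(-4,5 \right)} = 23 \left(-34\right) \left(\left(-6\right) \left(-4\right)\right) = \left(-782\right) 24 = -18768$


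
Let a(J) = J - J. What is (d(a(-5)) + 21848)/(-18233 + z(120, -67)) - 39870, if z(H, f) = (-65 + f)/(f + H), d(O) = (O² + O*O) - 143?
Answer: -38534747835/966481 ≈ -39871.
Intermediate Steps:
a(J) = 0
d(O) = -143 + 2*O² (d(O) = (O² + O²) - 143 = 2*O² - 143 = -143 + 2*O²)
z(H, f) = (-65 + f)/(H + f)
(d(a(-5)) + 21848)/(-18233 + z(120, -67)) - 39870 = ((-143 + 2*0²) + 21848)/(-18233 + (-65 - 67)/(120 - 67)) - 39870 = ((-143 + 2*0) + 21848)/(-18233 - 132/53) - 39870 = ((-143 + 0) + 21848)/(-18233 + (1/53)*(-132)) - 39870 = (-143 + 21848)/(-18233 - 132/53) - 39870 = 21705/(-966481/53) - 39870 = 21705*(-53/966481) - 39870 = -1150365/966481 - 39870 = -38534747835/966481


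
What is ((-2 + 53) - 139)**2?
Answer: 7744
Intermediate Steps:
((-2 + 53) - 139)**2 = (51 - 139)**2 = (-88)**2 = 7744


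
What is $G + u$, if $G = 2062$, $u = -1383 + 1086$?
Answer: $1765$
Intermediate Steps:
$u = -297$
$G + u = 2062 - 297 = 1765$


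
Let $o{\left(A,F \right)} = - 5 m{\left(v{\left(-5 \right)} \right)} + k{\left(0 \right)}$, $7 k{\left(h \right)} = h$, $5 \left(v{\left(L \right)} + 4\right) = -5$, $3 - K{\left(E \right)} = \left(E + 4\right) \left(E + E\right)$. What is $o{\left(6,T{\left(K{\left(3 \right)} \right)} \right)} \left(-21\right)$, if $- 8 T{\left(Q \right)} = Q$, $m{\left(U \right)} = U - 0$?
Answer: $-525$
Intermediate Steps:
$K{\left(E \right)} = 3 - 2 E \left(4 + E\right)$ ($K{\left(E \right)} = 3 - \left(E + 4\right) \left(E + E\right) = 3 - \left(4 + E\right) 2 E = 3 - 2 E \left(4 + E\right)$)
$v{\left(L \right)} = -5$ ($v{\left(L \right)} = -4 + \frac{1}{5} \left(-5\right) = -4 - 1 = -5$)
$m{\left(U \right)} = U$ ($m{\left(U \right)} = U + 0 = U$)
$T{\left(Q \right)} = - \frac{Q}{8}$
$k{\left(h \right)} = \frac{h}{7}$
$o{\left(A,F \right)} = 25$ ($o{\left(A,F \right)} = \left(-5\right) \left(-5\right) + \frac{1}{7} \cdot 0 = 25 + 0 = 25$)
$o{\left(6,T{\left(K{\left(3 \right)} \right)} \right)} \left(-21\right) = 25 \left(-21\right) = -525$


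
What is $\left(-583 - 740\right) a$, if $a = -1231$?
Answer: $1628613$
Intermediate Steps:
$\left(-583 - 740\right) a = \left(-583 - 740\right) \left(-1231\right) = \left(-1323\right) \left(-1231\right) = 1628613$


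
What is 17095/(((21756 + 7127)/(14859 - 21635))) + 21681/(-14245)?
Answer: -150064185793/37403485 ≈ -4012.0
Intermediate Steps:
17095/(((21756 + 7127)/(14859 - 21635))) + 21681/(-14245) = 17095/((28883/(-6776))) + 21681*(-1/14245) = 17095/((28883*(-1/6776))) - 1971/1295 = 17095/(-28883/6776) - 1971/1295 = 17095*(-6776/28883) - 1971/1295 = -115835720/28883 - 1971/1295 = -150064185793/37403485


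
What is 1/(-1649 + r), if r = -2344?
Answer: -1/3993 ≈ -0.00025044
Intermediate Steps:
1/(-1649 + r) = 1/(-1649 - 2344) = 1/(-3993) = -1/3993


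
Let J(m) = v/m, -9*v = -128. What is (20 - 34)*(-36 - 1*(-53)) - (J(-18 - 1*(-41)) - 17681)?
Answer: 3610573/207 ≈ 17442.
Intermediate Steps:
v = 128/9 (v = -⅑*(-128) = 128/9 ≈ 14.222)
J(m) = 128/(9*m)
(20 - 34)*(-36 - 1*(-53)) - (J(-18 - 1*(-41)) - 17681) = (20 - 34)*(-36 - 1*(-53)) - (128/(9*(-18 - 1*(-41))) - 17681) = -14*(-36 + 53) - (128/(9*(-18 + 41)) - 17681) = -14*17 - ((128/9)/23 - 17681) = -238 - ((128/9)*(1/23) - 17681) = -238 - (128/207 - 17681) = -238 - 1*(-3659839/207) = -238 + 3659839/207 = 3610573/207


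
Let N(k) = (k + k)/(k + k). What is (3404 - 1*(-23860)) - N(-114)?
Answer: 27263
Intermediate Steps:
N(k) = 1 (N(k) = (2*k)/((2*k)) = (2*k)*(1/(2*k)) = 1)
(3404 - 1*(-23860)) - N(-114) = (3404 - 1*(-23860)) - 1*1 = (3404 + 23860) - 1 = 27264 - 1 = 27263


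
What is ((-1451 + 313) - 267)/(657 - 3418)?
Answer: 1405/2761 ≈ 0.50887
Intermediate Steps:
((-1451 + 313) - 267)/(657 - 3418) = (-1138 - 267)/(-2761) = -1405*(-1/2761) = 1405/2761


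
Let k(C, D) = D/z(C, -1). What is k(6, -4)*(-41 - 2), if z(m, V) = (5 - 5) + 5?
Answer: 172/5 ≈ 34.400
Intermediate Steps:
z(m, V) = 5 (z(m, V) = 0 + 5 = 5)
k(C, D) = D/5
k(6, -4)*(-41 - 2) = ((1/5)*(-4))*(-41 - 2) = -4/5*(-43) = 172/5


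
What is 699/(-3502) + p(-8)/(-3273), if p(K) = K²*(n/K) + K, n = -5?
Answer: -2399891/11462046 ≈ -0.20938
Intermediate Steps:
p(K) = -4*K (p(K) = K²*(-5/K) + K = -5*K + K = -4*K)
699/(-3502) + p(-8)/(-3273) = 699/(-3502) - 4*(-8)/(-3273) = 699*(-1/3502) + 32*(-1/3273) = -699/3502 - 32/3273 = -2399891/11462046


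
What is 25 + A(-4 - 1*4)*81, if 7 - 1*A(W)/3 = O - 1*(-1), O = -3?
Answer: 2212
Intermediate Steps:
A(W) = 27 (A(W) = 21 - 3*(-3 - 1*(-1)) = 21 - 3*(-3 + 1) = 21 - 3*(-2) = 21 + 6 = 27)
25 + A(-4 - 1*4)*81 = 25 + 27*81 = 25 + 2187 = 2212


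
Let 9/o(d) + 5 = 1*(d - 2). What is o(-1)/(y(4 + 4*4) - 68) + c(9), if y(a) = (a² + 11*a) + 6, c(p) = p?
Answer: 4463/496 ≈ 8.9980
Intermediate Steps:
o(d) = 9/(-7 + d) (o(d) = 9/(-5 + 1*(d - 2)) = 9/(-5 + 1*(-2 + d)) = 9/(-5 + (-2 + d)) = 9/(-7 + d))
y(a) = 6 + a² + 11*a
o(-1)/(y(4 + 4*4) - 68) + c(9) = (9/(-7 - 1))/((6 + (4 + 4*4)² + 11*(4 + 4*4)) - 68) + 9 = (9/(-8))/((6 + (4 + 16)² + 11*(4 + 16)) - 68) + 9 = (9*(-⅛))/((6 + 20² + 11*20) - 68) + 9 = -9/8/((6 + 400 + 220) - 68) + 9 = -9/8/(626 - 68) + 9 = -9/8/558 + 9 = (1/558)*(-9/8) + 9 = -1/496 + 9 = 4463/496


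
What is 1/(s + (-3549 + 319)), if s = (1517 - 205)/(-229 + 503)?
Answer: -137/441854 ≈ -0.00031006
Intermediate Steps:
s = 656/137 (s = 1312/274 = 1312*(1/274) = 656/137 ≈ 4.7883)
1/(s + (-3549 + 319)) = 1/(656/137 + (-3549 + 319)) = 1/(656/137 - 3230) = 1/(-441854/137) = -137/441854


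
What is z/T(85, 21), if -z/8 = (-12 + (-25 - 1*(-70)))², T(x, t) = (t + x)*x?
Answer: -4356/4505 ≈ -0.96693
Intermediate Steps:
T(x, t) = x*(t + x)
z = -8712 (z = -8*(-12 + (-25 - 1*(-70)))² = -8*(-12 + (-25 + 70))² = -8*(-12 + 45)² = -8*33² = -8*1089 = -8712)
z/T(85, 21) = -8712*1/(85*(21 + 85)) = -8712/(85*106) = -8712/9010 = -8712*1/9010 = -4356/4505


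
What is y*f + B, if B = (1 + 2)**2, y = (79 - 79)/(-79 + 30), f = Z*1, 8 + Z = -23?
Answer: 9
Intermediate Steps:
Z = -31 (Z = -8 - 23 = -31)
f = -31 (f = -31*1 = -31)
y = 0 (y = 0/(-49) = 0*(-1/49) = 0)
B = 9 (B = 3**2 = 9)
y*f + B = 0*(-31) + 9 = 0 + 9 = 9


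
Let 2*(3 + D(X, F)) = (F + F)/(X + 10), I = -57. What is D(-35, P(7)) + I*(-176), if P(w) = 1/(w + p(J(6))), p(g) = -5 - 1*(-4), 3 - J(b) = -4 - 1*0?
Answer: 1504349/150 ≈ 10029.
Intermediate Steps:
J(b) = 7 (J(b) = 3 - (-4 - 1*0) = 3 - (-4 + 0) = 3 - 1*(-4) = 3 + 4 = 7)
p(g) = -1 (p(g) = -5 + 4 = -1)
P(w) = 1/(-1 + w) (P(w) = 1/(w - 1) = 1/(-1 + w))
D(X, F) = -3 + F/(10 + X) (D(X, F) = -3 + ((F + F)/(X + 10))/2 = -3 + ((2*F)/(10 + X))/2 = -3 + (2*F/(10 + X))/2 = -3 + F/(10 + X))
D(-35, P(7)) + I*(-176) = (-30 + 1/(-1 + 7) - 3*(-35))/(10 - 35) - 57*(-176) = (-30 + 1/6 + 105)/(-25) + 10032 = -(-30 + ⅙ + 105)/25 + 10032 = -1/25*451/6 + 10032 = -451/150 + 10032 = 1504349/150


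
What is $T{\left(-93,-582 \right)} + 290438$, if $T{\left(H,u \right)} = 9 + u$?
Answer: $289865$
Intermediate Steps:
$T{\left(-93,-582 \right)} + 290438 = \left(9 - 582\right) + 290438 = -573 + 290438 = 289865$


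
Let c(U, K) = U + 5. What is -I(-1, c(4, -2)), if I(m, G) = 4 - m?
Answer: -5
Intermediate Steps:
c(U, K) = 5 + U
-I(-1, c(4, -2)) = -(4 - 1*(-1)) = -(4 + 1) = -1*5 = -5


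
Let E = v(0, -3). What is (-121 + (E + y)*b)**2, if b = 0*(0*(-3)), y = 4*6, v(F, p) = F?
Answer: 14641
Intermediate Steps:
E = 0
y = 24
b = 0 (b = 0*0 = 0)
(-121 + (E + y)*b)**2 = (-121 + (0 + 24)*0)**2 = (-121 + 24*0)**2 = (-121 + 0)**2 = (-121)**2 = 14641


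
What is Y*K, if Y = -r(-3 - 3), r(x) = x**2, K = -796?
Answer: 28656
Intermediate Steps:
Y = -36 (Y = -(-3 - 3)**2 = -1*(-6)**2 = -1*36 = -36)
Y*K = -36*(-796) = 28656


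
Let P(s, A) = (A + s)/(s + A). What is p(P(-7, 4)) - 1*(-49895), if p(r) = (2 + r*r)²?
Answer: 49904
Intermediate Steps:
P(s, A) = 1 (P(s, A) = (A + s)/(A + s) = 1)
p(r) = (2 + r²)²
p(P(-7, 4)) - 1*(-49895) = (2 + 1²)² - 1*(-49895) = (2 + 1)² + 49895 = 3² + 49895 = 9 + 49895 = 49904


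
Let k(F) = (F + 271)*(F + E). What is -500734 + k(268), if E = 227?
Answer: -233929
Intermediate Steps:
k(F) = (227 + F)*(271 + F) (k(F) = (F + 271)*(F + 227) = (271 + F)*(227 + F) = (227 + F)*(271 + F))
-500734 + k(268) = -500734 + (61517 + 268**2 + 498*268) = -500734 + (61517 + 71824 + 133464) = -500734 + 266805 = -233929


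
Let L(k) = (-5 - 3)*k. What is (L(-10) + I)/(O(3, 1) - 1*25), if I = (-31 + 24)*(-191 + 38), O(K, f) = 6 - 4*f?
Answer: -1151/23 ≈ -50.043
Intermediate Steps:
I = 1071 (I = -7*(-153) = 1071)
L(k) = -8*k
(L(-10) + I)/(O(3, 1) - 1*25) = (-8*(-10) + 1071)/((6 - 4*1) - 1*25) = (80 + 1071)/((6 - 4) - 25) = 1151/(2 - 25) = 1151/(-23) = 1151*(-1/23) = -1151/23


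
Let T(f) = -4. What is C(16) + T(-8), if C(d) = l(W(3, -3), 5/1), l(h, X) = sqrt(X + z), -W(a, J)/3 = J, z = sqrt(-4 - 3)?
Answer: -4 + sqrt(5 + I*sqrt(7)) ≈ -1.6917 + 0.57309*I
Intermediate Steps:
z = I*sqrt(7) (z = sqrt(-7) = I*sqrt(7) ≈ 2.6458*I)
W(a, J) = -3*J
l(h, X) = sqrt(X + I*sqrt(7))
C(d) = sqrt(5 + I*sqrt(7)) (C(d) = sqrt(5/1 + I*sqrt(7)) = sqrt(5*1 + I*sqrt(7)) = sqrt(5 + I*sqrt(7)))
C(16) + T(-8) = sqrt(5 + I*sqrt(7)) - 4 = -4 + sqrt(5 + I*sqrt(7))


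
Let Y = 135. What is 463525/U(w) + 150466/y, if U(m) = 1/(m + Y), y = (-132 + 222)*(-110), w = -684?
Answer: -1259652438983/4950 ≈ -2.5448e+8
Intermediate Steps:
y = -9900 (y = 90*(-110) = -9900)
U(m) = 1/(135 + m) (U(m) = 1/(m + 135) = 1/(135 + m))
463525/U(w) + 150466/y = 463525/(1/(135 - 684)) + 150466/(-9900) = 463525/(1/(-549)) + 150466*(-1/9900) = 463525/(-1/549) - 75233/4950 = 463525*(-549) - 75233/4950 = -254475225 - 75233/4950 = -1259652438983/4950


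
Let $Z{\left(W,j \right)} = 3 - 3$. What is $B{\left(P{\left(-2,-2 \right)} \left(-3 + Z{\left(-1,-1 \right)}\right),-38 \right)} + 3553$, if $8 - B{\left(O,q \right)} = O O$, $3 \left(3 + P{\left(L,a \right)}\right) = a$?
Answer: $3440$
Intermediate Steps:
$Z{\left(W,j \right)} = 0$ ($Z{\left(W,j \right)} = 3 - 3 = 0$)
$P{\left(L,a \right)} = -3 + \frac{a}{3}$
$B{\left(O,q \right)} = 8 - O^{2}$ ($B{\left(O,q \right)} = 8 - O O = 8 - O^{2}$)
$B{\left(P{\left(-2,-2 \right)} \left(-3 + Z{\left(-1,-1 \right)}\right),-38 \right)} + 3553 = \left(8 - \left(\left(-3 + \frac{1}{3} \left(-2\right)\right) \left(-3 + 0\right)\right)^{2}\right) + 3553 = \left(8 - \left(\left(-3 - \frac{2}{3}\right) \left(-3\right)\right)^{2}\right) + 3553 = \left(8 - \left(\left(- \frac{11}{3}\right) \left(-3\right)\right)^{2}\right) + 3553 = \left(8 - 11^{2}\right) + 3553 = \left(8 - 121\right) + 3553 = -113 + 3553 = 3440$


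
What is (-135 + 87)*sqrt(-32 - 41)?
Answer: -48*I*sqrt(73) ≈ -410.11*I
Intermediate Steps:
(-135 + 87)*sqrt(-32 - 41) = -48*I*sqrt(73)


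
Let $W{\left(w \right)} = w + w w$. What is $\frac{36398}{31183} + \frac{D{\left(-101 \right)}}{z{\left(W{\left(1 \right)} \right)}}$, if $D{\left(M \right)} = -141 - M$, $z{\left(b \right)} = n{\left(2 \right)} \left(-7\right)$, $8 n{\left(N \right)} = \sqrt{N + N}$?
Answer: $\frac{5244066}{218281} \approx 24.024$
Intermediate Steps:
$W{\left(w \right)} = w + w^{2}$
$n{\left(N \right)} = \frac{\sqrt{2} \sqrt{N}}{8}$ ($n{\left(N \right)} = \frac{\sqrt{N + N}}{8} = \frac{\sqrt{2 N}}{8} = \frac{\sqrt{2} \sqrt{N}}{8}$)
$z{\left(b \right)} = - \frac{7}{4}$ ($z{\left(b \right)} = \frac{\sqrt{2} \sqrt{2}}{8} \left(-7\right) = \frac{1}{4} \left(-7\right) = - \frac{7}{4}$)
$\frac{36398}{31183} + \frac{D{\left(-101 \right)}}{z{\left(W{\left(1 \right)} \right)}} = \frac{36398}{31183} + \frac{-141 - -101}{- \frac{7}{4}} = 36398 \cdot \frac{1}{31183} + \left(-141 + 101\right) \left(- \frac{4}{7}\right) = \frac{36398}{31183} - - \frac{160}{7} = \frac{36398}{31183} + \frac{160}{7} = \frac{5244066}{218281}$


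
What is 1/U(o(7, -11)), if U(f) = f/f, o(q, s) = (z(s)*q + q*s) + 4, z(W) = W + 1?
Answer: 1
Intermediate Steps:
z(W) = 1 + W
o(q, s) = 4 + q*s + q*(1 + s) (o(q, s) = ((1 + s)*q + q*s) + 4 = (q*(1 + s) + q*s) + 4 = (q*s + q*(1 + s)) + 4 = 4 + q*s + q*(1 + s))
U(f) = 1
1/U(o(7, -11)) = 1/1 = 1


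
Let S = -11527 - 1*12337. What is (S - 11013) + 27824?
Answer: -7053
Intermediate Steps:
S = -23864 (S = -11527 - 12337 = -23864)
(S - 11013) + 27824 = (-23864 - 11013) + 27824 = -34877 + 27824 = -7053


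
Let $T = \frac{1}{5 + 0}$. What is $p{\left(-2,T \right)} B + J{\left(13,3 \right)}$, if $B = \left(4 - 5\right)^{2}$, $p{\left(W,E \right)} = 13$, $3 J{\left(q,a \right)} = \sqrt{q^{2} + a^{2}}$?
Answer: $13 + \frac{\sqrt{178}}{3} \approx 17.447$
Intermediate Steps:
$J{\left(q,a \right)} = \frac{\sqrt{a^{2} + q^{2}}}{3}$ ($J{\left(q,a \right)} = \frac{\sqrt{q^{2} + a^{2}}}{3} = \frac{\sqrt{a^{2} + q^{2}}}{3}$)
$T = \frac{1}{5} \approx 0.2$
$B = 1$ ($B = \left(-1\right)^{2} = 1$)
$p{\left(-2,T \right)} B + J{\left(13,3 \right)} = 13 \cdot 1 + \frac{\sqrt{3^{2} + 13^{2}}}{3} = 13 + \frac{\sqrt{9 + 169}}{3} = 13 + \frac{\sqrt{178}}{3}$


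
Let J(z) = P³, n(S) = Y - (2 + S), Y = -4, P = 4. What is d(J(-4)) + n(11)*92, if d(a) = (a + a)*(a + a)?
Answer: 14820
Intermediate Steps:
n(S) = -6 - S (n(S) = -4 - (2 + S) = -4 + (-2 - S) = -6 - S)
J(z) = 64 (J(z) = 4³ = 64)
d(a) = 4*a² (d(a) = (2*a)*(2*a) = 4*a²)
d(J(-4)) + n(11)*92 = 4*64² + (-6 - 1*11)*92 = 4*4096 + (-6 - 11)*92 = 16384 - 17*92 = 16384 - 1564 = 14820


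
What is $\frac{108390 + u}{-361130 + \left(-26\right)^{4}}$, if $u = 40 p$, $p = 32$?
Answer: $\frac{54835}{47923} \approx 1.1442$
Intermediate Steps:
$u = 1280$ ($u = 40 \cdot 32 = 1280$)
$\frac{108390 + u}{-361130 + \left(-26\right)^{4}} = \frac{108390 + 1280}{-361130 + \left(-26\right)^{4}} = \frac{109670}{-361130 + 456976} = \frac{109670}{95846} = 109670 \cdot \frac{1}{95846} = \frac{54835}{47923}$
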